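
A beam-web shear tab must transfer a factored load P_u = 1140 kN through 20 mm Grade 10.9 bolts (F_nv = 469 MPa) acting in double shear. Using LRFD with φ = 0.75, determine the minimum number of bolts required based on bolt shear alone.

6 bolts

A_b = π·20²/4 = 314.2 mm².
Per-bolt design strength φR_n = 0.75 × 469 × 314.2 × 2 / 1000 = 221 kN.
n ≥ 1140 / 221 = 5.158 → use 6 bolts.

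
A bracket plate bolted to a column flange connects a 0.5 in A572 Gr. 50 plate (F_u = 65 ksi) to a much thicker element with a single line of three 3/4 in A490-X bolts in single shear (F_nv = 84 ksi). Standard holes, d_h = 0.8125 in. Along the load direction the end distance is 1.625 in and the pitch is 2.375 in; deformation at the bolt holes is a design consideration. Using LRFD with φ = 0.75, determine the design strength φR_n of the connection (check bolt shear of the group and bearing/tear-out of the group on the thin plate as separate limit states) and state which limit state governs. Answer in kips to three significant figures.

Bolt shear: A_b = π·0.75²/4 = 0.4418 in²; R_n = 84 × 0.4418 × 3 × 1 = 111.3 kips → 0.75 × 111.3 = 83.5 kips.
Bearing (1.2 l_c t F_u ≤ 2.4 d t F_u): upper limit = 2.4·0.75·0.5·65 = 58.5 kips.
  Edge l_c = 1.625 − 0.8125/2 = 1.219 → r_n = 47.53 kips; interior l_c = 2.375 − 0.8125 = 1.562 → r_n = 58.5 kips.
  R_n,bearing = 1·47.53 + 2·58.5 = 164.5 kips → 0.75 × 164.5 = 123 kips.
Bolt shear governs: 83.5 kips.

83.5 kips (bolt shear governs)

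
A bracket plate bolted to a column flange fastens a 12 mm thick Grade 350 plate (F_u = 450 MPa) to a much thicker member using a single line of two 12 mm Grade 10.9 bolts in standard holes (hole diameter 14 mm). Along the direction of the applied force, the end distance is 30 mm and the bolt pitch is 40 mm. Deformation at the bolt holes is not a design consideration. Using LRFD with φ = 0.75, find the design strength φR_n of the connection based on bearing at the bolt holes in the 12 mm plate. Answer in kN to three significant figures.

Per bolt r_n = 1.5 l_c t F_u ≤ 3.0 d t F_u; upper limit = 3.0 × 12 × 12 × 450 / 1000 = 194.4 kN.
Edge bolt: l_c = 30 − 14/2 = 23 mm → 1.5 × 23 × 12 × 450 / 1000 = 186.3 → r_n = 186.3 kN.
Interior bolts: l_c = 40 − 14 = 26 mm → 1.5 × 26 × 12 × 450 / 1000 = 210.6 → r_n = 194.4 kN.
R_n = 1 × 186.3 + 1 × 194.4 = 380.7 kN.
Design strength φR_n = 0.75 × 380.7 = 286 kN.

286 kN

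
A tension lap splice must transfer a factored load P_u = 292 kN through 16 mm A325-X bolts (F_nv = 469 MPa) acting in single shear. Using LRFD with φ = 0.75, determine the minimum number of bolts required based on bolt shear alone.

5 bolts

A_b = π·16²/4 = 201.1 mm².
Per-bolt design strength φR_n = 0.75 × 469 × 201.1 × 1 / 1000 = 70.72 kN.
n ≥ 292 / 70.72 = 4.129 → use 5 bolts.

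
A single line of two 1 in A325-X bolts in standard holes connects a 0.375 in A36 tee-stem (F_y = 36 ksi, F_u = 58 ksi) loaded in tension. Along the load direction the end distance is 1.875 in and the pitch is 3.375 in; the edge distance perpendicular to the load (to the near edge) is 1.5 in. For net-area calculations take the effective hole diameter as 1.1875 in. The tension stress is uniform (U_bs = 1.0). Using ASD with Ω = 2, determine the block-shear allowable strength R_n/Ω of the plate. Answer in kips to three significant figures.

Shear plane L_v = 1.875 + 1·3.375 = 5.25 in; A_gv = 5.25 × 0.375 = 1.969 in².
A_nv = (5.25 − 1.5·1.1875) × 0.375 = 1.301 in².
A_nt = (1.5 − 0.5·1.1875) × 0.375 = 0.3398 in².
0.6 F_u A_nv = 45.27 kips; 0.6 F_y A_gv = 42.52 kips → shear yielding governs the shear term.
R_n = 42.52 + 1.0 × 58 × 0.3398 = 62.24 kips.
Allowable strength R_n/Ω = 62.24 / 2 = 31.1 kips.

31.1 kips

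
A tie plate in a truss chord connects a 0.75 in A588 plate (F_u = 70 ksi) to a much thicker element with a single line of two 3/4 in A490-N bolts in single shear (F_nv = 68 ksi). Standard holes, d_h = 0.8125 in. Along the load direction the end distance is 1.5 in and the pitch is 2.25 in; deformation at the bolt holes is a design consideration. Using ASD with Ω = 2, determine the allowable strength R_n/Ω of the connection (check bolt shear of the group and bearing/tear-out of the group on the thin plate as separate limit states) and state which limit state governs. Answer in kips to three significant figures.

Bolt shear: A_b = π·0.75²/4 = 0.4418 in²; R_n = 68 × 0.4418 × 2 × 1 = 60.08 kips → 60.08 / 2 = 30 kips.
Bearing (1.2 l_c t F_u ≤ 2.4 d t F_u): upper limit = 2.4·0.75·0.75·70 = 94.5 kips.
  Edge l_c = 1.5 − 0.8125/2 = 1.094 → r_n = 68.91 kips; interior l_c = 2.25 − 0.8125 = 1.438 → r_n = 90.56 kips.
  R_n,bearing = 1·68.91 + 1·90.56 = 159.5 kips → 159.5 / 2 = 79.7 kips.
Bolt shear governs: 30 kips.

30 kips (bolt shear governs)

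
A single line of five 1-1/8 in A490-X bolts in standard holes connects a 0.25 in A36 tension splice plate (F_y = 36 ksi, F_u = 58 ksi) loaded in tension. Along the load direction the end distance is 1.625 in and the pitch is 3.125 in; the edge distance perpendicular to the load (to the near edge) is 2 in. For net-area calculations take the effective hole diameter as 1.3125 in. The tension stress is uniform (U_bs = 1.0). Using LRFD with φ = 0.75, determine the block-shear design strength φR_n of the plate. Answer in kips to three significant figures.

68.2 kips

Shear plane L_v = 1.625 + 4·3.125 = 14.12 in; A_gv = 14.12 × 0.25 = 3.531 in².
A_nv = (14.12 − 4.5·1.3125) × 0.25 = 2.055 in².
A_nt = (2 − 0.5·1.3125) × 0.25 = 0.3359 in².
0.6 F_u A_nv = 71.5 kips; 0.6 F_y A_gv = 76.27 kips → shear rupture governs the shear term.
R_n = 71.5 + 1.0 × 58 × 0.3359 = 90.99 kips.
Design strength φR_n = 0.75 × 90.99 = 68.2 kips.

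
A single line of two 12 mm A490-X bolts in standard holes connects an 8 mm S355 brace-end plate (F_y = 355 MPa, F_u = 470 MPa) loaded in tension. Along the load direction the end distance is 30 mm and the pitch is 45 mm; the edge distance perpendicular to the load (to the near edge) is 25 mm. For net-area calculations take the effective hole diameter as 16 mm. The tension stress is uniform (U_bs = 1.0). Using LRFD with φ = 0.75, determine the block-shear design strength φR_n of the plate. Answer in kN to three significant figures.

134 kN

Shear plane L_v = 30 + 1·45 = 75 mm; A_gv = 75 × 8 = 600 mm².
A_nv = (75 − 1.5·16) × 8 = 408 mm².
A_nt = (25 − 0.5·16) × 8 = 136 mm².
0.6 F_u A_nv = 115.1 kN; 0.6 F_y A_gv = 127.8 kN → shear rupture governs the shear term.
R_n = 115.1 + 1.0 × 470 × 136 / 1000 = 179 kN.
Design strength φR_n = 0.75 × 179 = 134 kN.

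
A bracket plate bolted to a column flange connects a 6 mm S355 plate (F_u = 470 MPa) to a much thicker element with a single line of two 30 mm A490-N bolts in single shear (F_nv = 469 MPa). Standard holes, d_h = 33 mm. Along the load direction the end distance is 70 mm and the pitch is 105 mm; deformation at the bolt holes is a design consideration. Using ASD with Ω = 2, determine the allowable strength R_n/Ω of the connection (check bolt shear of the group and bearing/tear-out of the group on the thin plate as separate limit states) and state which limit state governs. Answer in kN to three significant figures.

192 kN (bearing governs)

Bolt shear: A_b = π·30²/4 = 706.9 mm²; R_n = 469 × 706.9 × 2 × 1 / 1000 = 663 kN → 663 / 2 = 332 kN.
Bearing (1.2 l_c t F_u ≤ 2.4 d t F_u): upper limit = 2.4·30·6·470 / 1000 = 203 kN.
  Edge l_c = 70 − 33/2 = 53.5 → r_n = 181 kN; interior l_c = 105 − 33 = 72 → r_n = 203 kN.
  R_n,bearing = 1·181 + 1·203 = 384.1 kN → 384.1 / 2 = 192 kN.
Bearing governs: 192 kN.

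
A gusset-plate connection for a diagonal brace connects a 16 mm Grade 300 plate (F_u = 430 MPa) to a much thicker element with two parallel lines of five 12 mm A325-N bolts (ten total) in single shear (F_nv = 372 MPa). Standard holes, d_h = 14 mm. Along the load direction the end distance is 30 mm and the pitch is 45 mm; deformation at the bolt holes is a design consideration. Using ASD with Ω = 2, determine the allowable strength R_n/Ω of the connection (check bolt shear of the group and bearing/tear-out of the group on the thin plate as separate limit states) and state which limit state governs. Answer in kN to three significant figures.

Bolt shear: A_b = π·12²/4 = 113.1 mm²; R_n = 372 × 113.1 × 10 × 1 / 1000 = 420.7 kN → 420.7 / 2 = 210 kN.
Bearing (1.2 l_c t F_u ≤ 2.4 d t F_u): upper limit = 2.4·12·16·430 / 1000 = 198.1 kN.
  Edge l_c = 30 − 14/2 = 23 → r_n = 189.9 kN; interior l_c = 45 − 14 = 31 → r_n = 198.1 kN.
  R_n,bearing = 2·189.9 + 8·198.1 = 1965 kN → 1965 / 2 = 982 kN.
Bolt shear governs: 210 kN.

210 kN (bolt shear governs)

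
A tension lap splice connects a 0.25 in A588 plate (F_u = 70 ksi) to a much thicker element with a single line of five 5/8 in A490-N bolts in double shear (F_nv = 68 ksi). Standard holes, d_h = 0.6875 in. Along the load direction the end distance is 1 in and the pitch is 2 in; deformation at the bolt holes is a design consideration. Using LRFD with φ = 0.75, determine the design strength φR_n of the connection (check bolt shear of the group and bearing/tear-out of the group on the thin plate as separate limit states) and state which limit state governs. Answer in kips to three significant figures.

Bolt shear: A_b = π·0.625²/4 = 0.3068 in²; R_n = 68 × 0.3068 × 5 × 2 = 208.6 kips → 0.75 × 208.6 = 156 kips.
Bearing (1.2 l_c t F_u ≤ 2.4 d t F_u): upper limit = 2.4·0.625·0.25·70 = 26.25 kips.
  Edge l_c = 1 − 0.6875/2 = 0.6562 → r_n = 13.78 kips; interior l_c = 2 − 0.6875 = 1.312 → r_n = 26.25 kips.
  R_n,bearing = 1·13.78 + 4·26.25 = 118.8 kips → 0.75 × 118.8 = 89.1 kips.
Bearing governs: 89.1 kips.

89.1 kips (bearing governs)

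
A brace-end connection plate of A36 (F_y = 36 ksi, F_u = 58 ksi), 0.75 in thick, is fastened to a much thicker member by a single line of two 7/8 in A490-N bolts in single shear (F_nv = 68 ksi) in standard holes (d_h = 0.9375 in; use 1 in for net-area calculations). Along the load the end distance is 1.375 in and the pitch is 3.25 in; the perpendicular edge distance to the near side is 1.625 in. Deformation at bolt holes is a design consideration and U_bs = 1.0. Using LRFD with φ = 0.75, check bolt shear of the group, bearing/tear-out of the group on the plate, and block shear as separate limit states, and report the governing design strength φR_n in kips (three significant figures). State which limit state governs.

61.3 kips (bolt shear governs)

Bolt shear: A_b = π·0.875²/4 = 0.6013 in²; R_n = 68 × 0.6013 × 2 × 1 = 81.78 kips → 0.75 × 81.78 = 61.3 kips.
Bearing: edge l_c = 0.9062, r_n = 47.31 kips; interior l_c = 2.312, r_n = 91.35 kips; R_n = 47.31 + 1·91.35 = 138.7 kips → 104 kips.
Block shear: A_gv = 3.469, A_nv = 2.344, A_nt = 0.8438 in²; R_n = min(0.6F_uA_nv, 0.6F_yA_gv) + U_bs·F_u·A_nt = 123.9 kips → 92.9 kips.
Bolt shear governs: 61.3 kips.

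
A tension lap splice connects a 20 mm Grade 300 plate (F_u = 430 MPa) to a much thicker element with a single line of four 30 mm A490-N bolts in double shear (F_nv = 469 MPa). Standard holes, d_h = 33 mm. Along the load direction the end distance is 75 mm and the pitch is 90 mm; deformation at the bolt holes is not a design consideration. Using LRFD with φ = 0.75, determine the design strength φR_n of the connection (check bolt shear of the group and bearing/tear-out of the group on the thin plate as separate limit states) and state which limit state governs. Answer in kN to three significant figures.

Bolt shear: A_b = π·30²/4 = 706.9 mm²; R_n = 469 × 706.9 × 4 × 2 / 1000 = 2652 kN → 0.75 × 2652 = 1990 kN.
Bearing (1.5 l_c t F_u ≤ 3.0 d t F_u): upper limit = 3.0·30·20·430 / 1000 = 774 kN.
  Edge l_c = 75 − 33/2 = 58.5 → r_n = 754.6 kN; interior l_c = 90 − 33 = 57 → r_n = 735.3 kN.
  R_n,bearing = 1·754.6 + 3·735.3 = 2961 kN → 0.75 × 2961 = 2220 kN.
Bolt shear governs: 1990 kN.

1990 kN (bolt shear governs)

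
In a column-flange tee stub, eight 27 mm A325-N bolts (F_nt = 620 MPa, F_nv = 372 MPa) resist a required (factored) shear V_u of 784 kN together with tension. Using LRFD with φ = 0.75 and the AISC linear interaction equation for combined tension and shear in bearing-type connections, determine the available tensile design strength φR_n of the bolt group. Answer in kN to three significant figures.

A_b = π·27²/4 = 572.6 mm²; f_rv = 784 × 1000 / (8 × 572.6) = 171.2 MPa.
F'_nt = 1.3 F_nt − (F_nt / φF_nv) f_rv = 1.3·620 − (620/(0.75·372))·171.2 = 425.6 MPa, capped at F_nt → F'_nt = 425.6 MPa.
R_n = F'_nt · A_b · n = 425.6 × 572.6 × 8 / 1000 = 1950 kN.
Design strength φR_n = 0.75 × 1950 = 1460 kN.

1460 kN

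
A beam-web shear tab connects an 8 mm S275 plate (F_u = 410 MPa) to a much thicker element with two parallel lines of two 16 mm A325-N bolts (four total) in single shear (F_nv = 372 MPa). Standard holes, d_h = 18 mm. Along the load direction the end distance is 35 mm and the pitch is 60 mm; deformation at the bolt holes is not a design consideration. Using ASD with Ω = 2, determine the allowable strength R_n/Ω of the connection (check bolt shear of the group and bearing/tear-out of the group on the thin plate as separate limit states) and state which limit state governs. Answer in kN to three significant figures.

Bolt shear: A_b = π·16²/4 = 201.1 mm²; R_n = 372 × 201.1 × 4 × 1 / 1000 = 299.2 kN → 299.2 / 2 = 150 kN.
Bearing (1.5 l_c t F_u ≤ 3.0 d t F_u): upper limit = 3.0·16·8·410 / 1000 = 157.4 kN.
  Edge l_c = 35 − 18/2 = 26 → r_n = 127.9 kN; interior l_c = 60 − 18 = 42 → r_n = 157.4 kN.
  R_n,bearing = 2·127.9 + 2·157.4 = 570.7 kN → 570.7 / 2 = 285 kN.
Bolt shear governs: 150 kN.

150 kN (bolt shear governs)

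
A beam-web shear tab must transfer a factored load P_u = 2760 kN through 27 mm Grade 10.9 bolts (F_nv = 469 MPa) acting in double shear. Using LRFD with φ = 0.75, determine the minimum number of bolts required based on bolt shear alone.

7 bolts

A_b = π·27²/4 = 572.6 mm².
Per-bolt design strength φR_n = 0.75 × 469 × 572.6 × 2 / 1000 = 402.8 kN.
n ≥ 2760 / 402.8 = 6.852 → use 7 bolts.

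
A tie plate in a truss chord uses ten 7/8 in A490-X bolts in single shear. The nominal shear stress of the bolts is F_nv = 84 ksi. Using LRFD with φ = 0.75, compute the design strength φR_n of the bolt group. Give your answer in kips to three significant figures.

379 kips

A_b = π × 0.875² / 4 = 0.6013 in².
R_n = F_nv · A_b · n · n_s = 84 × 0.6013 × 10 × 1 = 505.1 kips.
Design strength φR_n = 0.75 × 505.1 = 379 kips.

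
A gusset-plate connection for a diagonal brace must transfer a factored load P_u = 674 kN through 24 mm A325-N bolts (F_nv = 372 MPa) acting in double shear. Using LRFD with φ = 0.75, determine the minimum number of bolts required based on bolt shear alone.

3 bolts

A_b = π·24²/4 = 452.4 mm².
Per-bolt design strength φR_n = 0.75 × 372 × 452.4 × 2 / 1000 = 252.4 kN.
n ≥ 674 / 252.4 = 2.67 → use 3 bolts.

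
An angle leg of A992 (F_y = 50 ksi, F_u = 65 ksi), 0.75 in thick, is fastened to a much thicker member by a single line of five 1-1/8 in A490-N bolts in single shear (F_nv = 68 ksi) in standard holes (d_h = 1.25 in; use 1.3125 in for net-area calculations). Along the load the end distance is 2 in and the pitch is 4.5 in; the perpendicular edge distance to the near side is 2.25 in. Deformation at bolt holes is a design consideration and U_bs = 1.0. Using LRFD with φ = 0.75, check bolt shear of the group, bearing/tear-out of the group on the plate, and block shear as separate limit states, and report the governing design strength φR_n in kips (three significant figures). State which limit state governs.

253 kips (bolt shear governs)

Bolt shear: A_b = π·1.125²/4 = 0.994 in²; R_n = 68 × 0.994 × 5 × 1 = 338 kips → 0.75 × 338 = 253 kips.
Bearing: edge l_c = 1.375, r_n = 80.44 kips; interior l_c = 3.25, r_n = 131.6 kips; R_n = 80.44 + 4·131.6 = 606.9 kips → 455 kips.
Block shear: A_gv = 15, A_nv = 10.57, A_nt = 1.195 in²; R_n = min(0.6F_uA_nv, 0.6F_yA_gv) + U_bs·F_u·A_nt = 489.9 kips → 367 kips.
Bolt shear governs: 253 kips.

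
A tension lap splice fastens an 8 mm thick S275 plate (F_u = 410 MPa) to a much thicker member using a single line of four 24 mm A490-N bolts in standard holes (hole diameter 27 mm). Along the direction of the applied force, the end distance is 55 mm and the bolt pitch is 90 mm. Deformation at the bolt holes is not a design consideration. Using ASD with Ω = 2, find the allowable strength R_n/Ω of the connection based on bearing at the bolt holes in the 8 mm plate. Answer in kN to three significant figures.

Per bolt r_n = 1.5 l_c t F_u ≤ 3.0 d t F_u; upper limit = 3.0 × 24 × 8 × 410 / 1000 = 236.2 kN.
Edge bolt: l_c = 55 − 27/2 = 41.5 mm → 1.5 × 41.5 × 8 × 410 / 1000 = 204.2 → r_n = 204.2 kN.
Interior bolts: l_c = 90 − 27 = 63 mm → 1.5 × 63 × 8 × 410 / 1000 = 310 → r_n = 236.2 kN.
R_n = 1 × 204.2 + 3 × 236.2 = 912.7 kN.
Allowable strength R_n/Ω = 912.7 / 2 = 456 kN.

456 kN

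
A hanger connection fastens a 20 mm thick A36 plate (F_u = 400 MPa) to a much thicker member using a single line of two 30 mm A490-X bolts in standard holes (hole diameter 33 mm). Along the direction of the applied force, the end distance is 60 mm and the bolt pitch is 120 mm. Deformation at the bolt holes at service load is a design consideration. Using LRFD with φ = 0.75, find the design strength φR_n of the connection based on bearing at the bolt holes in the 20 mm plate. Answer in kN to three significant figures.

Per bolt r_n = 1.2 l_c t F_u ≤ 2.4 d t F_u; upper limit = 2.4 × 30 × 20 × 400 / 1000 = 576 kN.
Edge bolt: l_c = 60 − 33/2 = 43.5 mm → 1.2 × 43.5 × 20 × 400 / 1000 = 417.6 → r_n = 417.6 kN.
Interior bolts: l_c = 120 − 33 = 87 mm → 1.2 × 87 × 20 × 400 / 1000 = 835.2 → r_n = 576 kN.
R_n = 1 × 417.6 + 1 × 576 = 993.6 kN.
Design strength φR_n = 0.75 × 993.6 = 745 kN.

745 kN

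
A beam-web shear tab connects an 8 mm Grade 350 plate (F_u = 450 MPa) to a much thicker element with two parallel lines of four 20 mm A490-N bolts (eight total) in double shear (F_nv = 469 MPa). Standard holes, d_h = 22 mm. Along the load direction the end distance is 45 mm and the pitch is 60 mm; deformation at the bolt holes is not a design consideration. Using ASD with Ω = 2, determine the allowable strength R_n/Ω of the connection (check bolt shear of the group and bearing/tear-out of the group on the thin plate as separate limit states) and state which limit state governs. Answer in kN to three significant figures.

799 kN (bearing governs)

Bolt shear: A_b = π·20²/4 = 314.2 mm²; R_n = 469 × 314.2 × 8 × 2 / 1000 = 2357 kN → 2357 / 2 = 1180 kN.
Bearing (1.5 l_c t F_u ≤ 3.0 d t F_u): upper limit = 3.0·20·8·450 / 1000 = 216 kN.
  Edge l_c = 45 − 22/2 = 34 → r_n = 183.6 kN; interior l_c = 60 − 22 = 38 → r_n = 205.2 kN.
  R_n,bearing = 2·183.6 + 6·205.2 = 1598 kN → 1598 / 2 = 799 kN.
Bearing governs: 799 kN.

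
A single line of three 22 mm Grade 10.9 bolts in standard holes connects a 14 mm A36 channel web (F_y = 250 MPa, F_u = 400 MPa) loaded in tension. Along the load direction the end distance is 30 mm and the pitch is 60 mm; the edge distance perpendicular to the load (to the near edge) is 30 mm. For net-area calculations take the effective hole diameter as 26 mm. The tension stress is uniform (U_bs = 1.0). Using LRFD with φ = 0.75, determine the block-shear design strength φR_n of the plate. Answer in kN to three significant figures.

Shear plane L_v = 30 + 2·60 = 150 mm; A_gv = 150 × 14 = 2100 mm².
A_nv = (150 − 2.5·26) × 14 = 1190 mm².
A_nt = (30 − 0.5·26) × 14 = 238 mm².
0.6 F_u A_nv = 285.6 kN; 0.6 F_y A_gv = 315 kN → shear rupture governs the shear term.
R_n = 285.6 + 1.0 × 400 × 238 / 1000 = 380.8 kN.
Design strength φR_n = 0.75 × 380.8 = 286 kN.

286 kN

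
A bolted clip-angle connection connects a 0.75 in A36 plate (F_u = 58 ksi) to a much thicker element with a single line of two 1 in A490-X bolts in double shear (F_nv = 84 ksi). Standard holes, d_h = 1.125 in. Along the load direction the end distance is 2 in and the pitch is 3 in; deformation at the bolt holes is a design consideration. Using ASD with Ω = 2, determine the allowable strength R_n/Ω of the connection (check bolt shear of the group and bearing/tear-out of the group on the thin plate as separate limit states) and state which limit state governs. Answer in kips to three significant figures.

Bolt shear: A_b = π·1²/4 = 0.7854 in²; R_n = 84 × 0.7854 × 2 × 2 = 263.9 kips → 263.9 / 2 = 132 kips.
Bearing (1.2 l_c t F_u ≤ 2.4 d t F_u): upper limit = 2.4·1·0.75·58 = 104.4 kips.
  Edge l_c = 2 − 1.125/2 = 1.438 → r_n = 75.04 kips; interior l_c = 3 − 1.125 = 1.875 → r_n = 97.88 kips.
  R_n,bearing = 1·75.04 + 1·97.88 = 172.9 kips → 172.9 / 2 = 86.5 kips.
Bearing governs: 86.5 kips.

86.5 kips (bearing governs)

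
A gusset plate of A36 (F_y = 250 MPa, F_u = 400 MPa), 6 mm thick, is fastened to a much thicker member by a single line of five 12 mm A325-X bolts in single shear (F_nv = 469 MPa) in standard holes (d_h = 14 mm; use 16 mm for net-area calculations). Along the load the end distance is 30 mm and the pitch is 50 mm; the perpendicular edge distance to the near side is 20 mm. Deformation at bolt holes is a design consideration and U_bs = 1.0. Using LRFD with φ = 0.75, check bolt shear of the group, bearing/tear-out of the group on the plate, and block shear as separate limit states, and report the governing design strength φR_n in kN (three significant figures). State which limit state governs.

Bolt shear: A_b = π·12²/4 = 113.1 mm²; R_n = 469 × 113.1 × 5 × 1 / 1000 = 265.2 kN → 0.75 × 265.2 = 199 kN.
Bearing: edge l_c = 23, r_n = 66.24 kN; interior l_c = 36, r_n = 69.12 kN; R_n = 66.24 + 4·69.12 = 342.7 kN → 257 kN.
Block shear: A_gv = 1380, A_nv = 948, A_nt = 72 mm²; R_n = min(0.6F_uA_nv, 0.6F_yA_gv) + U_bs·F_u·A_nt = 235.8 kN → 177 kN.
Block shear governs: 177 kN.

177 kN (block shear governs)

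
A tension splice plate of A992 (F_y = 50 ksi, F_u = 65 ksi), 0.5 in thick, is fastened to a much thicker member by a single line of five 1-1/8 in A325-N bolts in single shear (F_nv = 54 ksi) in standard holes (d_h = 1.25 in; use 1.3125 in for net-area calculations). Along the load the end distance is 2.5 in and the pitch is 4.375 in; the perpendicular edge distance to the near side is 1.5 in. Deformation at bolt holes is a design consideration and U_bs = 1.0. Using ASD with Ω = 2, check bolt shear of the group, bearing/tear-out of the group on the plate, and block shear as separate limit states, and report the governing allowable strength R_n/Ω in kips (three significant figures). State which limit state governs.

134 kips (bolt shear governs)

Bolt shear: A_b = π·1.125²/4 = 0.994 in²; R_n = 54 × 0.994 × 5 × 1 = 268.4 kips → 268.4 / 2 = 134 kips.
Bearing: edge l_c = 1.875, r_n = 73.12 kips; interior l_c = 3.125, r_n = 87.75 kips; R_n = 73.12 + 4·87.75 = 424.1 kips → 212 kips.
Block shear: A_gv = 10, A_nv = 7.047, A_nt = 0.4219 in²; R_n = min(0.6F_uA_nv, 0.6F_yA_gv) + U_bs·F_u·A_nt = 302.2 kips → 151 kips.
Bolt shear governs: 134 kips.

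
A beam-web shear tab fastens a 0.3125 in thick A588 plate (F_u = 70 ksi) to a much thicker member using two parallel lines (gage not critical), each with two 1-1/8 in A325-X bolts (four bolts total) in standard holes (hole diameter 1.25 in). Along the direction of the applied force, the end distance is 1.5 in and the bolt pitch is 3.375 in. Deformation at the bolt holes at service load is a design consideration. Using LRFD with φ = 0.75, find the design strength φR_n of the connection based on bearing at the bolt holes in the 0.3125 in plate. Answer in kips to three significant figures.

118 kips

Per bolt r_n = 1.2 l_c t F_u ≤ 2.4 d t F_u; upper limit = 2.4 × 1.125 × 0.3125 × 70 = 59.06 kips.
Edge bolt: l_c = 1.5 − 1.25/2 = 0.875 in → 1.2 × 0.875 × 0.3125 × 70 = 22.97 → r_n = 22.97 kips.
Interior bolts: l_c = 3.375 − 1.25 = 2.125 in → 1.2 × 2.125 × 0.3125 × 70 = 55.78 → r_n = 55.78 kips.
R_n = 2 × 22.97 + 2 × 55.78 = 157.5 kips.
Design strength φR_n = 0.75 × 157.5 = 118 kips.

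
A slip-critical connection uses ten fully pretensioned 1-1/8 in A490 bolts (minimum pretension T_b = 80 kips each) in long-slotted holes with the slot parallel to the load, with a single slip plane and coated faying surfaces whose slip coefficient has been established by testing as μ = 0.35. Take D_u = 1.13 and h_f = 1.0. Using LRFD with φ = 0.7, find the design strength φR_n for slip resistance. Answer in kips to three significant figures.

R_n = μ · D_u · h_f · T_b · n_s · n_b = 0.35 × 1.13 × 1.0 × 80 × 1 × 10 = 316.4 kips.
Design strength φR_n = 0.7 × 316.4 = 221 kips.

221 kips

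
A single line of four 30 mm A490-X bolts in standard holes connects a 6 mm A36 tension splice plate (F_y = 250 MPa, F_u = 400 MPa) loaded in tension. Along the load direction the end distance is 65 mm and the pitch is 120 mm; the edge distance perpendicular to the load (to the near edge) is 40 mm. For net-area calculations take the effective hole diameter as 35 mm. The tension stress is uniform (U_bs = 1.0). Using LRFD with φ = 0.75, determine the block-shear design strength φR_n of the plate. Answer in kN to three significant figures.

327 kN

Shear plane L_v = 65 + 3·120 = 425 mm; A_gv = 425 × 6 = 2550 mm².
A_nv = (425 − 3.5·35) × 6 = 1815 mm².
A_nt = (40 − 0.5·35) × 6 = 135 mm².
0.6 F_u A_nv = 435.6 kN; 0.6 F_y A_gv = 382.5 kN → shear yielding governs the shear term.
R_n = 382.5 + 1.0 × 400 × 135 / 1000 = 436.5 kN.
Design strength φR_n = 0.75 × 436.5 = 327 kN.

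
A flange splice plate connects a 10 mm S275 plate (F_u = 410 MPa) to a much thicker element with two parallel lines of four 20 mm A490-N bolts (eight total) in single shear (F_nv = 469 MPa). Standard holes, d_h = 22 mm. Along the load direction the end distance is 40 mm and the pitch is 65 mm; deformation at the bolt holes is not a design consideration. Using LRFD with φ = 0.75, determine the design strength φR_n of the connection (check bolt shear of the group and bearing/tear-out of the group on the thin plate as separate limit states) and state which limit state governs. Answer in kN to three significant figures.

Bolt shear: A_b = π·20²/4 = 314.2 mm²; R_n = 469 × 314.2 × 8 × 1 / 1000 = 1179 kN → 0.75 × 1179 = 884 kN.
Bearing (1.5 l_c t F_u ≤ 3.0 d t F_u): upper limit = 3.0·20·10·410 / 1000 = 246 kN.
  Edge l_c = 40 − 22/2 = 29 → r_n = 178.3 kN; interior l_c = 65 − 22 = 43 → r_n = 246 kN.
  R_n,bearing = 2·178.3 + 6·246 = 1833 kN → 0.75 × 1833 = 1370 kN.
Bolt shear governs: 884 kN.

884 kN (bolt shear governs)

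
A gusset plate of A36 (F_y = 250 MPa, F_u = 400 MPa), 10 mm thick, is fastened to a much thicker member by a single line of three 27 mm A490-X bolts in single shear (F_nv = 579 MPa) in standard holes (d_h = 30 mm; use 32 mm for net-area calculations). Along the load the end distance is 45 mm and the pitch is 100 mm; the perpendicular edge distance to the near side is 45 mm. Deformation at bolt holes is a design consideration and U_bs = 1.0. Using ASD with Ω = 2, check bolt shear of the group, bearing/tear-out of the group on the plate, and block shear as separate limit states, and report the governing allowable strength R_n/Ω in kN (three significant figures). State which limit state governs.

242 kN (block shear governs)

Bolt shear: A_b = π·27²/4 = 572.6 mm²; R_n = 579 × 572.6 × 3 × 1 / 1000 = 994.5 kN → 994.5 / 2 = 497 kN.
Bearing: edge l_c = 30, r_n = 144 kN; interior l_c = 70, r_n = 259.2 kN; R_n = 144 + 2·259.2 = 662.4 kN → 331 kN.
Block shear: A_gv = 2450, A_nv = 1650, A_nt = 290 mm²; R_n = min(0.6F_uA_nv, 0.6F_yA_gv) + U_bs·F_u·A_nt = 483.5 kN → 242 kN.
Block shear governs: 242 kN.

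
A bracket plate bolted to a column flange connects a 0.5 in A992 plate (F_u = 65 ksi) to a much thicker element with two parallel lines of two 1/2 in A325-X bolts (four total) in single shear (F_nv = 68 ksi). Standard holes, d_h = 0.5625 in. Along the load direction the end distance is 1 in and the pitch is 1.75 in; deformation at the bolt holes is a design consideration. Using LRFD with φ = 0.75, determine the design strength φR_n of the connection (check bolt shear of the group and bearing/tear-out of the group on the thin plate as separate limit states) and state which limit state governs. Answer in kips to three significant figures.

Bolt shear: A_b = π·0.5²/4 = 0.1963 in²; R_n = 68 × 0.1963 × 4 × 1 = 53.41 kips → 0.75 × 53.41 = 40.1 kips.
Bearing (1.2 l_c t F_u ≤ 2.4 d t F_u): upper limit = 2.4·0.5·0.5·65 = 39 kips.
  Edge l_c = 1 − 0.5625/2 = 0.7188 → r_n = 28.03 kips; interior l_c = 1.75 − 0.5625 = 1.188 → r_n = 39 kips.
  R_n,bearing = 2·28.03 + 2·39 = 134.1 kips → 0.75 × 134.1 = 101 kips.
Bolt shear governs: 40.1 kips.

40.1 kips (bolt shear governs)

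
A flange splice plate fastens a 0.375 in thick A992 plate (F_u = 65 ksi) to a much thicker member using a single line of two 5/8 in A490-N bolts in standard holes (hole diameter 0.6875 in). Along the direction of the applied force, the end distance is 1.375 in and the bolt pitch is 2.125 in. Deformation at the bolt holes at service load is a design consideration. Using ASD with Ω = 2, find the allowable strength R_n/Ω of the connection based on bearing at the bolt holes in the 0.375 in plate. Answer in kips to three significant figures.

Per bolt r_n = 1.2 l_c t F_u ≤ 2.4 d t F_u; upper limit = 2.4 × 0.625 × 0.375 × 65 = 36.56 kips.
Edge bolt: l_c = 1.375 − 0.6875/2 = 1.031 in → 1.2 × 1.031 × 0.375 × 65 = 30.16 → r_n = 30.16 kips.
Interior bolts: l_c = 2.125 − 0.6875 = 1.438 in → 1.2 × 1.438 × 0.375 × 65 = 42.05 → r_n = 36.56 kips.
R_n = 1 × 30.16 + 1 × 36.56 = 66.73 kips.
Allowable strength R_n/Ω = 66.73 / 2 = 33.4 kips.

33.4 kips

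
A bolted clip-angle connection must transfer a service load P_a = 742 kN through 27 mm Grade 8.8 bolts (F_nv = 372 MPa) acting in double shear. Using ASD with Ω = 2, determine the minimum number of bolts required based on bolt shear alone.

4 bolts

A_b = π·27²/4 = 572.6 mm².
Per-bolt allowable strength R_n/Ω = 372 × 572.6 × 2 / 1000 / 2 = 213 kN.
n ≥ 742 / 213 = 3.484 → use 4 bolts.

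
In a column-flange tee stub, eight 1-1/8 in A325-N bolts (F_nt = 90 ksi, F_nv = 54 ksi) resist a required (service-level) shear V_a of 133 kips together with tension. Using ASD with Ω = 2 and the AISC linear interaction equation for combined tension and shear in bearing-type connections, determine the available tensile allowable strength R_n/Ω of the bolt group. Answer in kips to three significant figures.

A_b = π·1.125²/4 = 0.994 in²; f_rv = 133 / (8 × 0.994) = 16.73 ksi.
F'_nt = 1.3 F_nt − (Ω F_nt / F_nv) f_rv = 1.3·90 − (2·90/54)·16.73 = 61.25 ksi, capped at F_nt → F'_nt = 61.25 ksi.
R_n = F'_nt · A_b · n = 61.25 × 0.994 × 8 = 487.1 kips.
Allowable strength R_n/Ω = 487.1 / 2 = 244 kips.

244 kips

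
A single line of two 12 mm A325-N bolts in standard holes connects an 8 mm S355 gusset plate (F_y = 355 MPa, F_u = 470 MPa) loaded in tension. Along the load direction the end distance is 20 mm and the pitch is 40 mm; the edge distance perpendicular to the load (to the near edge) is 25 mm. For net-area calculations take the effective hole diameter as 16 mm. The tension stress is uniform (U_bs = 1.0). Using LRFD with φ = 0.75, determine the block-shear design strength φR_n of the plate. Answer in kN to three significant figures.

109 kN

Shear plane L_v = 20 + 1·40 = 60 mm; A_gv = 60 × 8 = 480 mm².
A_nv = (60 − 1.5·16) × 8 = 288 mm².
A_nt = (25 − 0.5·16) × 8 = 136 mm².
0.6 F_u A_nv = 81.22 kN; 0.6 F_y A_gv = 102.2 kN → shear rupture governs the shear term.
R_n = 81.22 + 1.0 × 470 × 136 / 1000 = 145.1 kN.
Design strength φR_n = 0.75 × 145.1 = 109 kN.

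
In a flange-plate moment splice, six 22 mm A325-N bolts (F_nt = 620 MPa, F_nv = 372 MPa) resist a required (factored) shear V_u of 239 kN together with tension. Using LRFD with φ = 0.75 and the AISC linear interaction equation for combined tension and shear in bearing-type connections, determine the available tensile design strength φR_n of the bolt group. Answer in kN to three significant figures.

980 kN

A_b = π·22²/4 = 380.1 mm²; f_rv = 239 × 1000 / (6 × 380.1) = 104.8 MPa.
F'_nt = 1.3 F_nt − (F_nt / φF_nv) f_rv = 1.3·620 − (620/(0.75·372))·104.8 = 573.1 MPa, capped at F_nt → F'_nt = 573.1 MPa.
R_n = F'_nt · A_b · n = 573.1 × 380.1 × 6 / 1000 = 1307 kN.
Design strength φR_n = 0.75 × 1307 = 980 kN.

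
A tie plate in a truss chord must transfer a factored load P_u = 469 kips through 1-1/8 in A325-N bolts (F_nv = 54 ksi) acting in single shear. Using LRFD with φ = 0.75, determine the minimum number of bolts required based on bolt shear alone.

A_b = π·1.125²/4 = 0.994 in².
Per-bolt design strength φR_n = 0.75 × 54 × 0.994 × 1 = 40.26 kips.
n ≥ 469 / 40.26 = 11.65 → use 12 bolts.

12 bolts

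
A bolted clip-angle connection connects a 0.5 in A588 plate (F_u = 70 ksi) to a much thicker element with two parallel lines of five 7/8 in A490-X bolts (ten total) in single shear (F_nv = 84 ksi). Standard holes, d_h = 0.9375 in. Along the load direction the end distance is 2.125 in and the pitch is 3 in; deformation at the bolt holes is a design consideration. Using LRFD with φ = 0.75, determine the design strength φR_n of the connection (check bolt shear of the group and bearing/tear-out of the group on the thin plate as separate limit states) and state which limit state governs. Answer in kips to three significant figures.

379 kips (bolt shear governs)

Bolt shear: A_b = π·0.875²/4 = 0.6013 in²; R_n = 84 × 0.6013 × 10 × 1 = 505.1 kips → 0.75 × 505.1 = 379 kips.
Bearing (1.2 l_c t F_u ≤ 2.4 d t F_u): upper limit = 2.4·0.875·0.5·70 = 73.5 kips.
  Edge l_c = 2.125 − 0.9375/2 = 1.656 → r_n = 69.56 kips; interior l_c = 3 − 0.9375 = 2.062 → r_n = 73.5 kips.
  R_n,bearing = 2·69.56 + 8·73.5 = 727.1 kips → 0.75 × 727.1 = 545 kips.
Bolt shear governs: 379 kips.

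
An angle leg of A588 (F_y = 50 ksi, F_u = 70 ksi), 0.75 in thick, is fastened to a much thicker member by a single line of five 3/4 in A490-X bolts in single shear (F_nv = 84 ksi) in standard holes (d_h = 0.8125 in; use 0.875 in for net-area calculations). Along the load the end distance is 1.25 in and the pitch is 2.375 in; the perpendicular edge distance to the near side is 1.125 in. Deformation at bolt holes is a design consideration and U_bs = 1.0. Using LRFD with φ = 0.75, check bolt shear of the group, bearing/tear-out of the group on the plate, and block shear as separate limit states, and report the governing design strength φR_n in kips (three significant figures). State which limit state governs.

139 kips (bolt shear governs)

Bolt shear: A_b = π·0.75²/4 = 0.4418 in²; R_n = 84 × 0.4418 × 5 × 1 = 185.6 kips → 0.75 × 185.6 = 139 kips.
Bearing: edge l_c = 0.8438, r_n = 53.16 kips; interior l_c = 1.562, r_n = 94.5 kips; R_n = 53.16 + 4·94.5 = 431.2 kips → 323 kips.
Block shear: A_gv = 8.062, A_nv = 5.109, A_nt = 0.5156 in²; R_n = min(0.6F_uA_nv, 0.6F_yA_gv) + U_bs·F_u·A_nt = 250.7 kips → 188 kips.
Bolt shear governs: 139 kips.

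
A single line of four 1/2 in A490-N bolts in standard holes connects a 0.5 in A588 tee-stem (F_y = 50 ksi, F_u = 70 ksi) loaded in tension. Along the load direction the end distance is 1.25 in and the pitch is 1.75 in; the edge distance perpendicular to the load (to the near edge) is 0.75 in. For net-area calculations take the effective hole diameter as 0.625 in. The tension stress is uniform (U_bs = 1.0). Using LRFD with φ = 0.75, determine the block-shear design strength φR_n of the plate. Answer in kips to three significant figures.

79.4 kips

Shear plane L_v = 1.25 + 3·1.75 = 6.5 in; A_gv = 6.5 × 0.5 = 3.25 in².
A_nv = (6.5 − 3.5·0.625) × 0.5 = 2.156 in².
A_nt = (0.75 − 0.5·0.625) × 0.5 = 0.2188 in².
0.6 F_u A_nv = 90.56 kips; 0.6 F_y A_gv = 97.5 kips → shear rupture governs the shear term.
R_n = 90.56 + 1.0 × 70 × 0.2188 = 105.9 kips.
Design strength φR_n = 0.75 × 105.9 = 79.4 kips.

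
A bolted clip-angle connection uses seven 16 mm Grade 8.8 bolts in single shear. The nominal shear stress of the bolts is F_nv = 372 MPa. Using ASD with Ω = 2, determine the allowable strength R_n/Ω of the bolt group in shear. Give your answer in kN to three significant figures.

262 kN

A_b = π × 16² / 4 = 201.1 mm².
R_n = F_nv · A_b · n · n_s = 372 × 201.1 × 7 × 1 / 1000 = 523.6 kN.
Allowable strength R_n/Ω = 523.6 / 2 = 262 kN.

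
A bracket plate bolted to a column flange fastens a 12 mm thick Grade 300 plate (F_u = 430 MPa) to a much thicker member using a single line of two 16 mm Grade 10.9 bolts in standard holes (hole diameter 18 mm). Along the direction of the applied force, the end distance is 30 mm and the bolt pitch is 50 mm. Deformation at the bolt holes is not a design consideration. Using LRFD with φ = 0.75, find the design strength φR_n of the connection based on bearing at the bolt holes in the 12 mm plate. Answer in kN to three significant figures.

308 kN

Per bolt r_n = 1.5 l_c t F_u ≤ 3.0 d t F_u; upper limit = 3.0 × 16 × 12 × 430 / 1000 = 247.7 kN.
Edge bolt: l_c = 30 − 18/2 = 21 mm → 1.5 × 21 × 12 × 430 / 1000 = 162.5 → r_n = 162.5 kN.
Interior bolts: l_c = 50 − 18 = 32 mm → 1.5 × 32 × 12 × 430 / 1000 = 247.7 → r_n = 247.7 kN.
R_n = 1 × 162.5 + 1 × 247.7 = 410.2 kN.
Design strength φR_n = 0.75 × 410.2 = 308 kN.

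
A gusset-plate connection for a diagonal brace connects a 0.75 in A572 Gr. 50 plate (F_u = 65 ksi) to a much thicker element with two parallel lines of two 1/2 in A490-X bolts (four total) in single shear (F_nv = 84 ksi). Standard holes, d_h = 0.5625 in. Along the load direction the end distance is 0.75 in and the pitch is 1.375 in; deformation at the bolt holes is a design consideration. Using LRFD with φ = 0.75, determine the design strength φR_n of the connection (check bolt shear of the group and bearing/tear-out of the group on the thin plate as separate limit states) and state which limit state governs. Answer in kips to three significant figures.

Bolt shear: A_b = π·0.5²/4 = 0.1963 in²; R_n = 84 × 0.1963 × 4 × 1 = 65.97 kips → 0.75 × 65.97 = 49.5 kips.
Bearing (1.2 l_c t F_u ≤ 2.4 d t F_u): upper limit = 2.4·0.5·0.75·65 = 58.5 kips.
  Edge l_c = 0.75 − 0.5625/2 = 0.4688 → r_n = 27.42 kips; interior l_c = 1.375 − 0.5625 = 0.8125 → r_n = 47.53 kips.
  R_n,bearing = 2·27.42 + 2·47.53 = 149.9 kips → 0.75 × 149.9 = 112 kips.
Bolt shear governs: 49.5 kips.

49.5 kips (bolt shear governs)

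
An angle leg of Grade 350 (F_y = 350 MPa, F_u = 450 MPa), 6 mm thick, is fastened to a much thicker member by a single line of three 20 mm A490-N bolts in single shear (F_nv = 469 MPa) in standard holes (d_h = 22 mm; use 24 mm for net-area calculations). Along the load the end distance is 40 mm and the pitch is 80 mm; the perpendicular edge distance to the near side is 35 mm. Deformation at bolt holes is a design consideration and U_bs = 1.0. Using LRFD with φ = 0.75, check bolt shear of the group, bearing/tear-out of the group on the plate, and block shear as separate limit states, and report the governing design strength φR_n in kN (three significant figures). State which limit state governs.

217 kN (block shear governs)

Bolt shear: A_b = π·20²/4 = 314.2 mm²; R_n = 469 × 314.2 × 3 × 1 / 1000 = 442 kN → 0.75 × 442 = 332 kN.
Bearing: edge l_c = 29, r_n = 93.96 kN; interior l_c = 58, r_n = 129.6 kN; R_n = 93.96 + 2·129.6 = 353.2 kN → 265 kN.
Block shear: A_gv = 1200, A_nv = 840, A_nt = 138 mm²; R_n = min(0.6F_uA_nv, 0.6F_yA_gv) + U_bs·F_u·A_nt = 288.9 kN → 217 kN.
Block shear governs: 217 kN.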